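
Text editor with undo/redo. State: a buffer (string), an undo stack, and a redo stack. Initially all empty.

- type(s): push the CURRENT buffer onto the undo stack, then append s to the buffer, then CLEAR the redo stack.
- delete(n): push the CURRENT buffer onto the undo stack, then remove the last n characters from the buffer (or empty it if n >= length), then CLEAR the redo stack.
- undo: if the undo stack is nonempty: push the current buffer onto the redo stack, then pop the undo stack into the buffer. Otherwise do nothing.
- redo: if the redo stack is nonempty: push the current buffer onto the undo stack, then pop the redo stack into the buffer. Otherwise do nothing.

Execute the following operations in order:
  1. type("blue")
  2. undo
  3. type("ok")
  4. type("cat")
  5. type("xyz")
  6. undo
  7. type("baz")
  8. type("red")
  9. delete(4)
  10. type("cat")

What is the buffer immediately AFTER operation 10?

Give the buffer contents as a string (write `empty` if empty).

After op 1 (type): buf='blue' undo_depth=1 redo_depth=0
After op 2 (undo): buf='(empty)' undo_depth=0 redo_depth=1
After op 3 (type): buf='ok' undo_depth=1 redo_depth=0
After op 4 (type): buf='okcat' undo_depth=2 redo_depth=0
After op 5 (type): buf='okcatxyz' undo_depth=3 redo_depth=0
After op 6 (undo): buf='okcat' undo_depth=2 redo_depth=1
After op 7 (type): buf='okcatbaz' undo_depth=3 redo_depth=0
After op 8 (type): buf='okcatbazred' undo_depth=4 redo_depth=0
After op 9 (delete): buf='okcatba' undo_depth=5 redo_depth=0
After op 10 (type): buf='okcatbacat' undo_depth=6 redo_depth=0

Answer: okcatbacat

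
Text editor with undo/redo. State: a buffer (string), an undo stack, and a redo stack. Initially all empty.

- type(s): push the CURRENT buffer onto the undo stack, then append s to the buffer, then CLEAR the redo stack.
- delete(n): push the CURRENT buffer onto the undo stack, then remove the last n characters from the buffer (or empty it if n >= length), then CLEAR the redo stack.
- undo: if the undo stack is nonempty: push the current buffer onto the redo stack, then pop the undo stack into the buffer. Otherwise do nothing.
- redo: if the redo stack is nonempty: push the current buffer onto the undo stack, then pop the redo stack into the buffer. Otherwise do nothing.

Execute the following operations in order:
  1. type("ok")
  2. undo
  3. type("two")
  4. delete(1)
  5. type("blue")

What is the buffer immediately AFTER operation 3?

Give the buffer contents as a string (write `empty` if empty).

After op 1 (type): buf='ok' undo_depth=1 redo_depth=0
After op 2 (undo): buf='(empty)' undo_depth=0 redo_depth=1
After op 3 (type): buf='two' undo_depth=1 redo_depth=0

Answer: two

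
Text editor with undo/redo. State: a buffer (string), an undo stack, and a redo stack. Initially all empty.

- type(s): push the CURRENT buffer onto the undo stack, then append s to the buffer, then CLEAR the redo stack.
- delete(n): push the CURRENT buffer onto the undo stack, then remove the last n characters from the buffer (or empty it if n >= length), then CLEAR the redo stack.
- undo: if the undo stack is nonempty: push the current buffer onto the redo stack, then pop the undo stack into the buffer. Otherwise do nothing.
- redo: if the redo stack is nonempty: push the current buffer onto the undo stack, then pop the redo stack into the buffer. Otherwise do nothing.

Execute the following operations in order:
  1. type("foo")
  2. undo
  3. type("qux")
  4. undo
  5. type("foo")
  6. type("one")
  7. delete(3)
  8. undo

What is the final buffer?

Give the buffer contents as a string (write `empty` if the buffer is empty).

After op 1 (type): buf='foo' undo_depth=1 redo_depth=0
After op 2 (undo): buf='(empty)' undo_depth=0 redo_depth=1
After op 3 (type): buf='qux' undo_depth=1 redo_depth=0
After op 4 (undo): buf='(empty)' undo_depth=0 redo_depth=1
After op 5 (type): buf='foo' undo_depth=1 redo_depth=0
After op 6 (type): buf='fooone' undo_depth=2 redo_depth=0
After op 7 (delete): buf='foo' undo_depth=3 redo_depth=0
After op 8 (undo): buf='fooone' undo_depth=2 redo_depth=1

Answer: fooone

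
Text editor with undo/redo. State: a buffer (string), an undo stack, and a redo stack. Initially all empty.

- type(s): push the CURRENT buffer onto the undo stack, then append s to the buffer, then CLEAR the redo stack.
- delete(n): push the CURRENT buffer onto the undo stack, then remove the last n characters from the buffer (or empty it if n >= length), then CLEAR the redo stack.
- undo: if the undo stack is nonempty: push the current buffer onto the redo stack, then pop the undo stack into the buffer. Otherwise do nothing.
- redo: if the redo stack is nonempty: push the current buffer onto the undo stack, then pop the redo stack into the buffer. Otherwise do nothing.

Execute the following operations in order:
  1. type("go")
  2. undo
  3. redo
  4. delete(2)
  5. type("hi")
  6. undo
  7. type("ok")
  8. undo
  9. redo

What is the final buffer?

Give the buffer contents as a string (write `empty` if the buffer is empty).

Answer: ok

Derivation:
After op 1 (type): buf='go' undo_depth=1 redo_depth=0
After op 2 (undo): buf='(empty)' undo_depth=0 redo_depth=1
After op 3 (redo): buf='go' undo_depth=1 redo_depth=0
After op 4 (delete): buf='(empty)' undo_depth=2 redo_depth=0
After op 5 (type): buf='hi' undo_depth=3 redo_depth=0
After op 6 (undo): buf='(empty)' undo_depth=2 redo_depth=1
After op 7 (type): buf='ok' undo_depth=3 redo_depth=0
After op 8 (undo): buf='(empty)' undo_depth=2 redo_depth=1
After op 9 (redo): buf='ok' undo_depth=3 redo_depth=0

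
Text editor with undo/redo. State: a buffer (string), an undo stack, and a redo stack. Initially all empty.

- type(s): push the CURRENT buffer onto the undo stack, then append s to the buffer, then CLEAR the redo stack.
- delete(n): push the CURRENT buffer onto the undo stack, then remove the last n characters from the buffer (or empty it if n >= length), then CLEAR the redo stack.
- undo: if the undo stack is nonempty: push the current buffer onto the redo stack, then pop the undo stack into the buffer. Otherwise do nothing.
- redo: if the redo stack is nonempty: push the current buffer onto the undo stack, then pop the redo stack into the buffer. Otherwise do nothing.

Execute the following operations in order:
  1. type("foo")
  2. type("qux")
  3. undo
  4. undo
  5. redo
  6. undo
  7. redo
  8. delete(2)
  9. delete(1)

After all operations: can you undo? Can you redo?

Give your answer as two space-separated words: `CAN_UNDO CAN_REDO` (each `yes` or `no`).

After op 1 (type): buf='foo' undo_depth=1 redo_depth=0
After op 2 (type): buf='fooqux' undo_depth=2 redo_depth=0
After op 3 (undo): buf='foo' undo_depth=1 redo_depth=1
After op 4 (undo): buf='(empty)' undo_depth=0 redo_depth=2
After op 5 (redo): buf='foo' undo_depth=1 redo_depth=1
After op 6 (undo): buf='(empty)' undo_depth=0 redo_depth=2
After op 7 (redo): buf='foo' undo_depth=1 redo_depth=1
After op 8 (delete): buf='f' undo_depth=2 redo_depth=0
After op 9 (delete): buf='(empty)' undo_depth=3 redo_depth=0

Answer: yes no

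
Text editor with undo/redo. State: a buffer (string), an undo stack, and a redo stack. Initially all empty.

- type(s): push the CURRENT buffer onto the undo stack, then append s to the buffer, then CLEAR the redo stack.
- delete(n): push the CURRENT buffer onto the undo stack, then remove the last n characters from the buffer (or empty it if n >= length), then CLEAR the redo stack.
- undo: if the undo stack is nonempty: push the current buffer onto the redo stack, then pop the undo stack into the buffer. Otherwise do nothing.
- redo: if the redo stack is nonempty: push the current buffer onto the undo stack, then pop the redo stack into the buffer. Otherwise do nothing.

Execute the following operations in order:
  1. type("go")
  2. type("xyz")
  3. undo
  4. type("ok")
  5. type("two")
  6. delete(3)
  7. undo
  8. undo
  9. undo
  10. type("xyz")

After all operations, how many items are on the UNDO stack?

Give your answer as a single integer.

Answer: 2

Derivation:
After op 1 (type): buf='go' undo_depth=1 redo_depth=0
After op 2 (type): buf='goxyz' undo_depth=2 redo_depth=0
After op 3 (undo): buf='go' undo_depth=1 redo_depth=1
After op 4 (type): buf='gook' undo_depth=2 redo_depth=0
After op 5 (type): buf='gooktwo' undo_depth=3 redo_depth=0
After op 6 (delete): buf='gook' undo_depth=4 redo_depth=0
After op 7 (undo): buf='gooktwo' undo_depth=3 redo_depth=1
After op 8 (undo): buf='gook' undo_depth=2 redo_depth=2
After op 9 (undo): buf='go' undo_depth=1 redo_depth=3
After op 10 (type): buf='goxyz' undo_depth=2 redo_depth=0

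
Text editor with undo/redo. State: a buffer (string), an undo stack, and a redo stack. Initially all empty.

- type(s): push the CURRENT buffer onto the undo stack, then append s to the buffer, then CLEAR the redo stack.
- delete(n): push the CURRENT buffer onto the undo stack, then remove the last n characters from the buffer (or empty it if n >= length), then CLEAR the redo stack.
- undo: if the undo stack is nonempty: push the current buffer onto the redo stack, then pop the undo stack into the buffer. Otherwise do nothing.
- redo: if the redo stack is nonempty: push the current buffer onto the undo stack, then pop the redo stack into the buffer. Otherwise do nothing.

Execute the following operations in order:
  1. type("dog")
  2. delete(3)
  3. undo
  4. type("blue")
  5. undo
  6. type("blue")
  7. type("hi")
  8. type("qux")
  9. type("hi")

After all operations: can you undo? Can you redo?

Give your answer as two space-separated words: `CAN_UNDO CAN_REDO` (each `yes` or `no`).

After op 1 (type): buf='dog' undo_depth=1 redo_depth=0
After op 2 (delete): buf='(empty)' undo_depth=2 redo_depth=0
After op 3 (undo): buf='dog' undo_depth=1 redo_depth=1
After op 4 (type): buf='dogblue' undo_depth=2 redo_depth=0
After op 5 (undo): buf='dog' undo_depth=1 redo_depth=1
After op 6 (type): buf='dogblue' undo_depth=2 redo_depth=0
After op 7 (type): buf='dogbluehi' undo_depth=3 redo_depth=0
After op 8 (type): buf='dogbluehiqux' undo_depth=4 redo_depth=0
After op 9 (type): buf='dogbluehiquxhi' undo_depth=5 redo_depth=0

Answer: yes no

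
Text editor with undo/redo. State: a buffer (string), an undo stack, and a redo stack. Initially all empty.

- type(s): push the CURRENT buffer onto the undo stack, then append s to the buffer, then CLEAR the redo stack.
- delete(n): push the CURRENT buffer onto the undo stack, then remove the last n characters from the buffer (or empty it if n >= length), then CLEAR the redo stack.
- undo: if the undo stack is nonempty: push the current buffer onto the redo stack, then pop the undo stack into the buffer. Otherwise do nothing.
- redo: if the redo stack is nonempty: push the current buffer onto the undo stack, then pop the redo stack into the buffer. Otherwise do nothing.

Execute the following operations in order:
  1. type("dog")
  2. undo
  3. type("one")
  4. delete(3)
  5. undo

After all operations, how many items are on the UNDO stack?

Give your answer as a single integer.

Answer: 1

Derivation:
After op 1 (type): buf='dog' undo_depth=1 redo_depth=0
After op 2 (undo): buf='(empty)' undo_depth=0 redo_depth=1
After op 3 (type): buf='one' undo_depth=1 redo_depth=0
After op 4 (delete): buf='(empty)' undo_depth=2 redo_depth=0
After op 5 (undo): buf='one' undo_depth=1 redo_depth=1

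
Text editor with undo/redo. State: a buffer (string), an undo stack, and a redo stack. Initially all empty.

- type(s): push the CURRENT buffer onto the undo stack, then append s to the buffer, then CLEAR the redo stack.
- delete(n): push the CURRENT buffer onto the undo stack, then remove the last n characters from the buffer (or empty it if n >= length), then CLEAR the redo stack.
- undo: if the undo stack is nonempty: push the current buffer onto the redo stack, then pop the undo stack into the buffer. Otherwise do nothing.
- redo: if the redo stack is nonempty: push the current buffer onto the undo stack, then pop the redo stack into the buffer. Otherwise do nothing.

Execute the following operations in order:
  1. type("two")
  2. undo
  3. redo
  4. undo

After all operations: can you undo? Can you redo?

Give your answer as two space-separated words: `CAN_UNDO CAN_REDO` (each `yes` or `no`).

Answer: no yes

Derivation:
After op 1 (type): buf='two' undo_depth=1 redo_depth=0
After op 2 (undo): buf='(empty)' undo_depth=0 redo_depth=1
After op 3 (redo): buf='two' undo_depth=1 redo_depth=0
After op 4 (undo): buf='(empty)' undo_depth=0 redo_depth=1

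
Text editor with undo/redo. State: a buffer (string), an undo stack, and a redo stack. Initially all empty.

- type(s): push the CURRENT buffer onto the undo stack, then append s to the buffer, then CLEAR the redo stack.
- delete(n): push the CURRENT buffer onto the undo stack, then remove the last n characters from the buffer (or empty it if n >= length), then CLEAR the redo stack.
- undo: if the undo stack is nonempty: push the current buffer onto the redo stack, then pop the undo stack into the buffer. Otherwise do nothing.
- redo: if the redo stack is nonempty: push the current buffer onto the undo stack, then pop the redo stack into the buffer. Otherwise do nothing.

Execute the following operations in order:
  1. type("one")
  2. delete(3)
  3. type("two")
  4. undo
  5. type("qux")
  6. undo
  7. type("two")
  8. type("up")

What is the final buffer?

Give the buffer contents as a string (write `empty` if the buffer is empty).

Answer: twoup

Derivation:
After op 1 (type): buf='one' undo_depth=1 redo_depth=0
After op 2 (delete): buf='(empty)' undo_depth=2 redo_depth=0
After op 3 (type): buf='two' undo_depth=3 redo_depth=0
After op 4 (undo): buf='(empty)' undo_depth=2 redo_depth=1
After op 5 (type): buf='qux' undo_depth=3 redo_depth=0
After op 6 (undo): buf='(empty)' undo_depth=2 redo_depth=1
After op 7 (type): buf='two' undo_depth=3 redo_depth=0
After op 8 (type): buf='twoup' undo_depth=4 redo_depth=0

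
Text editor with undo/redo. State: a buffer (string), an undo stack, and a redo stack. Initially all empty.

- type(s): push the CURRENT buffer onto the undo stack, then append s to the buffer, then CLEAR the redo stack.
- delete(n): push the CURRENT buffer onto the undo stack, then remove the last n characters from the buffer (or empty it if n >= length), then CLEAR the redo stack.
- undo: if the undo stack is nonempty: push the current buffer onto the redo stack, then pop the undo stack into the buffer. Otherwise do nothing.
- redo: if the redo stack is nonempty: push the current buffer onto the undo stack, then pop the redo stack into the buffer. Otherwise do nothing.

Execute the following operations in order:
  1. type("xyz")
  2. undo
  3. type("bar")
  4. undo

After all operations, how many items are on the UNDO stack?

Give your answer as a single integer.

After op 1 (type): buf='xyz' undo_depth=1 redo_depth=0
After op 2 (undo): buf='(empty)' undo_depth=0 redo_depth=1
After op 3 (type): buf='bar' undo_depth=1 redo_depth=0
After op 4 (undo): buf='(empty)' undo_depth=0 redo_depth=1

Answer: 0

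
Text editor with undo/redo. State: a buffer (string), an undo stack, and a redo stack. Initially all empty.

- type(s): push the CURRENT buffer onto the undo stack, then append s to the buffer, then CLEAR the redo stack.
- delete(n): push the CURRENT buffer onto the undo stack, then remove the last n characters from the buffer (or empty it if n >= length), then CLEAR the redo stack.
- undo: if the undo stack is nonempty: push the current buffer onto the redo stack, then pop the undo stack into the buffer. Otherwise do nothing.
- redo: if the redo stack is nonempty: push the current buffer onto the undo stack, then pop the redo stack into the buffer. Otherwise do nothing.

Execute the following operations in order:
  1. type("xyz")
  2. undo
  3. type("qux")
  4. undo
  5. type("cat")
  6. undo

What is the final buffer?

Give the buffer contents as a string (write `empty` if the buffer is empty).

Answer: empty

Derivation:
After op 1 (type): buf='xyz' undo_depth=1 redo_depth=0
After op 2 (undo): buf='(empty)' undo_depth=0 redo_depth=1
After op 3 (type): buf='qux' undo_depth=1 redo_depth=0
After op 4 (undo): buf='(empty)' undo_depth=0 redo_depth=1
After op 5 (type): buf='cat' undo_depth=1 redo_depth=0
After op 6 (undo): buf='(empty)' undo_depth=0 redo_depth=1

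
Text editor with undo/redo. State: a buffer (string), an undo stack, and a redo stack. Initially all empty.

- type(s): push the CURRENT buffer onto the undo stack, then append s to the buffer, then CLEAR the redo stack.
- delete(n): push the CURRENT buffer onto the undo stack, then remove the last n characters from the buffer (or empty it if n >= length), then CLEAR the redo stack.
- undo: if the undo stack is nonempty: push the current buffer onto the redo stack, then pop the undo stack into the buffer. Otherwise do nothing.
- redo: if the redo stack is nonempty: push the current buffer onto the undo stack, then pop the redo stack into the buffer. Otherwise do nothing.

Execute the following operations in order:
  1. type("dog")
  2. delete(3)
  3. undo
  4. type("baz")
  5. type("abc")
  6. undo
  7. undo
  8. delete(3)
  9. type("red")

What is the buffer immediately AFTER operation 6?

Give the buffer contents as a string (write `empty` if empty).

Answer: dogbaz

Derivation:
After op 1 (type): buf='dog' undo_depth=1 redo_depth=0
After op 2 (delete): buf='(empty)' undo_depth=2 redo_depth=0
After op 3 (undo): buf='dog' undo_depth=1 redo_depth=1
After op 4 (type): buf='dogbaz' undo_depth=2 redo_depth=0
After op 5 (type): buf='dogbazabc' undo_depth=3 redo_depth=0
After op 6 (undo): buf='dogbaz' undo_depth=2 redo_depth=1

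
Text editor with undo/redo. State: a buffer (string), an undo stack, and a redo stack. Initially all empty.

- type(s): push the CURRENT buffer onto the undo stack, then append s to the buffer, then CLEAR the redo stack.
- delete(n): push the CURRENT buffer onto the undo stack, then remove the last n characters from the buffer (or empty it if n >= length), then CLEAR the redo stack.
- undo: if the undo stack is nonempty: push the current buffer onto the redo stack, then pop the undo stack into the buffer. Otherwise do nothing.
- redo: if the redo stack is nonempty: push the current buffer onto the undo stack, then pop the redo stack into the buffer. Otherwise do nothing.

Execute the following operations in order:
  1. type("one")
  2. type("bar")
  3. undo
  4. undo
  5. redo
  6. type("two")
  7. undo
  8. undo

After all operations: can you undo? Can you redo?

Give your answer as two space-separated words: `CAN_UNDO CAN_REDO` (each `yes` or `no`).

Answer: no yes

Derivation:
After op 1 (type): buf='one' undo_depth=1 redo_depth=0
After op 2 (type): buf='onebar' undo_depth=2 redo_depth=0
After op 3 (undo): buf='one' undo_depth=1 redo_depth=1
After op 4 (undo): buf='(empty)' undo_depth=0 redo_depth=2
After op 5 (redo): buf='one' undo_depth=1 redo_depth=1
After op 6 (type): buf='onetwo' undo_depth=2 redo_depth=0
After op 7 (undo): buf='one' undo_depth=1 redo_depth=1
After op 8 (undo): buf='(empty)' undo_depth=0 redo_depth=2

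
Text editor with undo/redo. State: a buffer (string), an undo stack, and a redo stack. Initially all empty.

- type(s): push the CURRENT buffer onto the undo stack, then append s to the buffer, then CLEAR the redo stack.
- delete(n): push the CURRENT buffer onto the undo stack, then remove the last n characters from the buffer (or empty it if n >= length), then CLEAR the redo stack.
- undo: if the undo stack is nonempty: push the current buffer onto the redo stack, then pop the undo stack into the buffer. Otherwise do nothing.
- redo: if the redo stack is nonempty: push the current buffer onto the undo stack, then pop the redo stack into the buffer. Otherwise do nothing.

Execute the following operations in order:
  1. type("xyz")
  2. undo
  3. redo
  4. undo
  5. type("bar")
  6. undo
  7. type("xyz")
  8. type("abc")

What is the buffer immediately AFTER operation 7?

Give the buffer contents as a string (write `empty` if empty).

Answer: xyz

Derivation:
After op 1 (type): buf='xyz' undo_depth=1 redo_depth=0
After op 2 (undo): buf='(empty)' undo_depth=0 redo_depth=1
After op 3 (redo): buf='xyz' undo_depth=1 redo_depth=0
After op 4 (undo): buf='(empty)' undo_depth=0 redo_depth=1
After op 5 (type): buf='bar' undo_depth=1 redo_depth=0
After op 6 (undo): buf='(empty)' undo_depth=0 redo_depth=1
After op 7 (type): buf='xyz' undo_depth=1 redo_depth=0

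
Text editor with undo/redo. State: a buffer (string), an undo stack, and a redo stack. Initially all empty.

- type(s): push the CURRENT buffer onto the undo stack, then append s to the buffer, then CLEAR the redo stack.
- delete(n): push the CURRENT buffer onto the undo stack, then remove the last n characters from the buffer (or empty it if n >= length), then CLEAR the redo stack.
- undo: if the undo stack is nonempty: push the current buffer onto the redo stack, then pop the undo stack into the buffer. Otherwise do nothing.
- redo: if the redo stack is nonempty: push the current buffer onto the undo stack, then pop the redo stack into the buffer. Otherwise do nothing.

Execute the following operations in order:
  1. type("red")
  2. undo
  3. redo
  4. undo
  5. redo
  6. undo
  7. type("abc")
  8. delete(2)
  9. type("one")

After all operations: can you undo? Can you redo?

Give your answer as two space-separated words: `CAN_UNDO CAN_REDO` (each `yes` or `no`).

Answer: yes no

Derivation:
After op 1 (type): buf='red' undo_depth=1 redo_depth=0
After op 2 (undo): buf='(empty)' undo_depth=0 redo_depth=1
After op 3 (redo): buf='red' undo_depth=1 redo_depth=0
After op 4 (undo): buf='(empty)' undo_depth=0 redo_depth=1
After op 5 (redo): buf='red' undo_depth=1 redo_depth=0
After op 6 (undo): buf='(empty)' undo_depth=0 redo_depth=1
After op 7 (type): buf='abc' undo_depth=1 redo_depth=0
After op 8 (delete): buf='a' undo_depth=2 redo_depth=0
After op 9 (type): buf='aone' undo_depth=3 redo_depth=0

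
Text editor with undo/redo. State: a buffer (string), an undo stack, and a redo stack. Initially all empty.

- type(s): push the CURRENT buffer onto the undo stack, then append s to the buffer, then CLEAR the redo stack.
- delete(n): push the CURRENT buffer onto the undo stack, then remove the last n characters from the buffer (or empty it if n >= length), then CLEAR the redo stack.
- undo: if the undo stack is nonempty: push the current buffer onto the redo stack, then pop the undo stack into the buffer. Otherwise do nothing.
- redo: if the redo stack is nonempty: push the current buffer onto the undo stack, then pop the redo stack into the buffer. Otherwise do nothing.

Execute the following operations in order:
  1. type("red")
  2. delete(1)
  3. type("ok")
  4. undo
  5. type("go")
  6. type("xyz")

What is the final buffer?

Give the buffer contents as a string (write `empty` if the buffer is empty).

After op 1 (type): buf='red' undo_depth=1 redo_depth=0
After op 2 (delete): buf='re' undo_depth=2 redo_depth=0
After op 3 (type): buf='reok' undo_depth=3 redo_depth=0
After op 4 (undo): buf='re' undo_depth=2 redo_depth=1
After op 5 (type): buf='rego' undo_depth=3 redo_depth=0
After op 6 (type): buf='regoxyz' undo_depth=4 redo_depth=0

Answer: regoxyz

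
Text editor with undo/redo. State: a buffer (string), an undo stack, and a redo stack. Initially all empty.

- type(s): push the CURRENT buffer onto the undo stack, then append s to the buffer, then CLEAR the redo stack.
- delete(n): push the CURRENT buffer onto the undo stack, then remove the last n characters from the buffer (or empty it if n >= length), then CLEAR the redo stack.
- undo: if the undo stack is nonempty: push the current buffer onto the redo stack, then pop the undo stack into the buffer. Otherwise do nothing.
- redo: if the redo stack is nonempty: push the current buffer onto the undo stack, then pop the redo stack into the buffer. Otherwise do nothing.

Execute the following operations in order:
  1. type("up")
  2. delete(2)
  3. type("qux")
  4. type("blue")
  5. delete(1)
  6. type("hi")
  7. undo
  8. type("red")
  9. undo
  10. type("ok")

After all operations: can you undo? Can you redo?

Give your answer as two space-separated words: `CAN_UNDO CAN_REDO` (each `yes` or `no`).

After op 1 (type): buf='up' undo_depth=1 redo_depth=0
After op 2 (delete): buf='(empty)' undo_depth=2 redo_depth=0
After op 3 (type): buf='qux' undo_depth=3 redo_depth=0
After op 4 (type): buf='quxblue' undo_depth=4 redo_depth=0
After op 5 (delete): buf='quxblu' undo_depth=5 redo_depth=0
After op 6 (type): buf='quxbluhi' undo_depth=6 redo_depth=0
After op 7 (undo): buf='quxblu' undo_depth=5 redo_depth=1
After op 8 (type): buf='quxblured' undo_depth=6 redo_depth=0
After op 9 (undo): buf='quxblu' undo_depth=5 redo_depth=1
After op 10 (type): buf='quxbluok' undo_depth=6 redo_depth=0

Answer: yes no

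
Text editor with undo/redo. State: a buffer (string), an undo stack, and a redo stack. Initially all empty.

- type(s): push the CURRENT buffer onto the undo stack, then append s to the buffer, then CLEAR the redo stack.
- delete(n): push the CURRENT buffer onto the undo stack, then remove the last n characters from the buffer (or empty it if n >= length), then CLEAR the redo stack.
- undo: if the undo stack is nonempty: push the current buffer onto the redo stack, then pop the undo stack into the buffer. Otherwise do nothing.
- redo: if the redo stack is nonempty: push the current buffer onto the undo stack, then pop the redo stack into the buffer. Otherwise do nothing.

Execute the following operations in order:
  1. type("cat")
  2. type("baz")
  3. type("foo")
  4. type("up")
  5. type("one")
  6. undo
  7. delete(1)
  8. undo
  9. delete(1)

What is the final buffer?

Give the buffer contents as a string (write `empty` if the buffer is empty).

After op 1 (type): buf='cat' undo_depth=1 redo_depth=0
After op 2 (type): buf='catbaz' undo_depth=2 redo_depth=0
After op 3 (type): buf='catbazfoo' undo_depth=3 redo_depth=0
After op 4 (type): buf='catbazfooup' undo_depth=4 redo_depth=0
After op 5 (type): buf='catbazfooupone' undo_depth=5 redo_depth=0
After op 6 (undo): buf='catbazfooup' undo_depth=4 redo_depth=1
After op 7 (delete): buf='catbazfoou' undo_depth=5 redo_depth=0
After op 8 (undo): buf='catbazfooup' undo_depth=4 redo_depth=1
After op 9 (delete): buf='catbazfoou' undo_depth=5 redo_depth=0

Answer: catbazfoou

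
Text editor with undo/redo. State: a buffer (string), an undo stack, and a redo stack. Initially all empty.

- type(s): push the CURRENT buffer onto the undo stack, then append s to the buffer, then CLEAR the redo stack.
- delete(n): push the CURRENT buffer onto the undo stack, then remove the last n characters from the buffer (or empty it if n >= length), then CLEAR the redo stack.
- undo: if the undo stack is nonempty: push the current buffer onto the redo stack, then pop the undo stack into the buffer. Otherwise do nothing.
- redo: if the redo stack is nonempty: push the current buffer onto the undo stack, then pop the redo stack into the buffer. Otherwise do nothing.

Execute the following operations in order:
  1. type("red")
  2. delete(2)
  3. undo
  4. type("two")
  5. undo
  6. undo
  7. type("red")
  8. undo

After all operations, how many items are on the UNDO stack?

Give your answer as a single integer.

After op 1 (type): buf='red' undo_depth=1 redo_depth=0
After op 2 (delete): buf='r' undo_depth=2 redo_depth=0
After op 3 (undo): buf='red' undo_depth=1 redo_depth=1
After op 4 (type): buf='redtwo' undo_depth=2 redo_depth=0
After op 5 (undo): buf='red' undo_depth=1 redo_depth=1
After op 6 (undo): buf='(empty)' undo_depth=0 redo_depth=2
After op 7 (type): buf='red' undo_depth=1 redo_depth=0
After op 8 (undo): buf='(empty)' undo_depth=0 redo_depth=1

Answer: 0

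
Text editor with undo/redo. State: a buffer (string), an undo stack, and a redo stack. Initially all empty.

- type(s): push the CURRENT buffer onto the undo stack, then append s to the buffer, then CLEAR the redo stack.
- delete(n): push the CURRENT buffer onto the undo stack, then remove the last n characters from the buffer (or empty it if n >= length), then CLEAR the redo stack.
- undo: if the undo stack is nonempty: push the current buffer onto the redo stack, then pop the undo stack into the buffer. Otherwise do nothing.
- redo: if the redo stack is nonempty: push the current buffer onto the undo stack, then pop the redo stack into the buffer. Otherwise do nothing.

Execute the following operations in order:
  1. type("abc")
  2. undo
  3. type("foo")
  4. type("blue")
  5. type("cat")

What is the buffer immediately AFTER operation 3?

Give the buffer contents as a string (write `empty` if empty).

After op 1 (type): buf='abc' undo_depth=1 redo_depth=0
After op 2 (undo): buf='(empty)' undo_depth=0 redo_depth=1
After op 3 (type): buf='foo' undo_depth=1 redo_depth=0

Answer: foo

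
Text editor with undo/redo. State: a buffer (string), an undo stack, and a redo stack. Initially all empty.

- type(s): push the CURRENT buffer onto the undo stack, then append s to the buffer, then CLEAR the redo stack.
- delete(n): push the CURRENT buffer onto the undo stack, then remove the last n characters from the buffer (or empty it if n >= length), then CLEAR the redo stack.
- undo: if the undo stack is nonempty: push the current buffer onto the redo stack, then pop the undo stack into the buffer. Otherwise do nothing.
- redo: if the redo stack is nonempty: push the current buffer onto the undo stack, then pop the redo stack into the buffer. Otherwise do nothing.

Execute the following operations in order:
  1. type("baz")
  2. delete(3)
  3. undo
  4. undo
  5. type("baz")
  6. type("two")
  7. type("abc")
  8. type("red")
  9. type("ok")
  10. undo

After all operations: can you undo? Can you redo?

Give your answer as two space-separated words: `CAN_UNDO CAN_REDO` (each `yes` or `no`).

Answer: yes yes

Derivation:
After op 1 (type): buf='baz' undo_depth=1 redo_depth=0
After op 2 (delete): buf='(empty)' undo_depth=2 redo_depth=0
After op 3 (undo): buf='baz' undo_depth=1 redo_depth=1
After op 4 (undo): buf='(empty)' undo_depth=0 redo_depth=2
After op 5 (type): buf='baz' undo_depth=1 redo_depth=0
After op 6 (type): buf='baztwo' undo_depth=2 redo_depth=0
After op 7 (type): buf='baztwoabc' undo_depth=3 redo_depth=0
After op 8 (type): buf='baztwoabcred' undo_depth=4 redo_depth=0
After op 9 (type): buf='baztwoabcredok' undo_depth=5 redo_depth=0
After op 10 (undo): buf='baztwoabcred' undo_depth=4 redo_depth=1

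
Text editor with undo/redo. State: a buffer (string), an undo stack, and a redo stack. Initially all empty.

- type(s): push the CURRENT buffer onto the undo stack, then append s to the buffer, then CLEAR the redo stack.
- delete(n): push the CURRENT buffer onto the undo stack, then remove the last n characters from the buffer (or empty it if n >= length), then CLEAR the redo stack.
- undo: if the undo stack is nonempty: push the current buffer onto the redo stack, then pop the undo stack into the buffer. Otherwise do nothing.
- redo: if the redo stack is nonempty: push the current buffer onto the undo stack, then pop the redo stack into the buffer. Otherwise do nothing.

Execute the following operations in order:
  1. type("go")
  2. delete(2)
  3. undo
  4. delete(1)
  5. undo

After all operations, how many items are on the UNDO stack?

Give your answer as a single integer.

After op 1 (type): buf='go' undo_depth=1 redo_depth=0
After op 2 (delete): buf='(empty)' undo_depth=2 redo_depth=0
After op 3 (undo): buf='go' undo_depth=1 redo_depth=1
After op 4 (delete): buf='g' undo_depth=2 redo_depth=0
After op 5 (undo): buf='go' undo_depth=1 redo_depth=1

Answer: 1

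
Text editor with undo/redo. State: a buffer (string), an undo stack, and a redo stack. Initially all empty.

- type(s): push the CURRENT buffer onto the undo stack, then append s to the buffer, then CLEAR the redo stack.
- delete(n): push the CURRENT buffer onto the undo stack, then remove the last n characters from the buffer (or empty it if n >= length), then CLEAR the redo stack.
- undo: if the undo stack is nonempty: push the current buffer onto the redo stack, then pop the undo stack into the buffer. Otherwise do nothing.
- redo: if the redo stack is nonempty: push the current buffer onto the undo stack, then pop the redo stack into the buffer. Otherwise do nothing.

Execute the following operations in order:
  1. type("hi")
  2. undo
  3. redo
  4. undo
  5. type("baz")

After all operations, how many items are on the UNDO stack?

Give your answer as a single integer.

Answer: 1

Derivation:
After op 1 (type): buf='hi' undo_depth=1 redo_depth=0
After op 2 (undo): buf='(empty)' undo_depth=0 redo_depth=1
After op 3 (redo): buf='hi' undo_depth=1 redo_depth=0
After op 4 (undo): buf='(empty)' undo_depth=0 redo_depth=1
After op 5 (type): buf='baz' undo_depth=1 redo_depth=0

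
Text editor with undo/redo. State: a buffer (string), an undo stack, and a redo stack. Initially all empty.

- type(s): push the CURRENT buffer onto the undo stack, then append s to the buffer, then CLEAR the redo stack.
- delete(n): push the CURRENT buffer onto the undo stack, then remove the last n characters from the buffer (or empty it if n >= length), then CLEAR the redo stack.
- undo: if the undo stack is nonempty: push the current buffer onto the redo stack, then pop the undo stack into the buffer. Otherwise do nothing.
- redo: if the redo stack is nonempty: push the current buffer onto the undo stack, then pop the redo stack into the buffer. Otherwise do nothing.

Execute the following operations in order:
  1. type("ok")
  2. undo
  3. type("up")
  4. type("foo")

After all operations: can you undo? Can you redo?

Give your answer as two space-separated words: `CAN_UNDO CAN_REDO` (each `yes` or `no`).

After op 1 (type): buf='ok' undo_depth=1 redo_depth=0
After op 2 (undo): buf='(empty)' undo_depth=0 redo_depth=1
After op 3 (type): buf='up' undo_depth=1 redo_depth=0
After op 4 (type): buf='upfoo' undo_depth=2 redo_depth=0

Answer: yes no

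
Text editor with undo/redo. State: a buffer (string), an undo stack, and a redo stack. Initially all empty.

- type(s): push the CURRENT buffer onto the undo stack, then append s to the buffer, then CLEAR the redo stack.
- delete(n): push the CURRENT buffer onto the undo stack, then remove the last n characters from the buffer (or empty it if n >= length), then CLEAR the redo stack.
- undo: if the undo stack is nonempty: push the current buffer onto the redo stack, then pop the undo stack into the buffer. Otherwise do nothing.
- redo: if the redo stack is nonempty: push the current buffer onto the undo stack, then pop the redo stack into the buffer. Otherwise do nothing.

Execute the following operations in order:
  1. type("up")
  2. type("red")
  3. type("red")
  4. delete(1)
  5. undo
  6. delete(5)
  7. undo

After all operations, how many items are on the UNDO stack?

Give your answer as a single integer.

Answer: 3

Derivation:
After op 1 (type): buf='up' undo_depth=1 redo_depth=0
After op 2 (type): buf='upred' undo_depth=2 redo_depth=0
After op 3 (type): buf='upredred' undo_depth=3 redo_depth=0
After op 4 (delete): buf='upredre' undo_depth=4 redo_depth=0
After op 5 (undo): buf='upredred' undo_depth=3 redo_depth=1
After op 6 (delete): buf='upr' undo_depth=4 redo_depth=0
After op 7 (undo): buf='upredred' undo_depth=3 redo_depth=1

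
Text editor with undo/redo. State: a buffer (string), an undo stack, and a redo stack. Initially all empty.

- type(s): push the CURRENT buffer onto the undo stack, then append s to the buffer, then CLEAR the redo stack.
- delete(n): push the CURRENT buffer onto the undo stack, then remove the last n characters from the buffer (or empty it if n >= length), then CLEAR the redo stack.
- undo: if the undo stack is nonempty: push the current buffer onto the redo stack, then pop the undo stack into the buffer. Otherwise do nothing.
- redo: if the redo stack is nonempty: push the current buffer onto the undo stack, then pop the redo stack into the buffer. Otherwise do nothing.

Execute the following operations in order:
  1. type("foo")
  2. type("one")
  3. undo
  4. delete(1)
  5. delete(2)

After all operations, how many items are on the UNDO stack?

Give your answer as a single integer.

After op 1 (type): buf='foo' undo_depth=1 redo_depth=0
After op 2 (type): buf='fooone' undo_depth=2 redo_depth=0
After op 3 (undo): buf='foo' undo_depth=1 redo_depth=1
After op 4 (delete): buf='fo' undo_depth=2 redo_depth=0
After op 5 (delete): buf='(empty)' undo_depth=3 redo_depth=0

Answer: 3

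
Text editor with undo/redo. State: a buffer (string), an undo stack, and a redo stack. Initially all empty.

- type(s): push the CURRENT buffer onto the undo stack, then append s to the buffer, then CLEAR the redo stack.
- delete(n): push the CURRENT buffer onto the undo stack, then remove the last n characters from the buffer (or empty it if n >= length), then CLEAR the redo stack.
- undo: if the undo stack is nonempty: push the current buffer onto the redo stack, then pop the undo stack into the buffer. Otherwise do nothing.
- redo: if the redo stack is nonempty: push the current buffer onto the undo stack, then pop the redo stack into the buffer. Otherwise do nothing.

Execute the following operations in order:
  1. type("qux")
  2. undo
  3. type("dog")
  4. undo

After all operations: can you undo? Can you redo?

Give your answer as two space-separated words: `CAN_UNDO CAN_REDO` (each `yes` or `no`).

After op 1 (type): buf='qux' undo_depth=1 redo_depth=0
After op 2 (undo): buf='(empty)' undo_depth=0 redo_depth=1
After op 3 (type): buf='dog' undo_depth=1 redo_depth=0
After op 4 (undo): buf='(empty)' undo_depth=0 redo_depth=1

Answer: no yes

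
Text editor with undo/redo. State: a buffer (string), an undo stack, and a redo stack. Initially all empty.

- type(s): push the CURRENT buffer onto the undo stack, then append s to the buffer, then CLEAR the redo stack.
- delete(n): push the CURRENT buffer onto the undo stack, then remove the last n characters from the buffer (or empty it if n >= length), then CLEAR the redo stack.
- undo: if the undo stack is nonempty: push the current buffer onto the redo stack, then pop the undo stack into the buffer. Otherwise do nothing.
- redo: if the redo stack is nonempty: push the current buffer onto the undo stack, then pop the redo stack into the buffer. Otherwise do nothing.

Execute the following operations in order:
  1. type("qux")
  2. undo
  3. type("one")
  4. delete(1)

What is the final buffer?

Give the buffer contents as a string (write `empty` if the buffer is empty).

After op 1 (type): buf='qux' undo_depth=1 redo_depth=0
After op 2 (undo): buf='(empty)' undo_depth=0 redo_depth=1
After op 3 (type): buf='one' undo_depth=1 redo_depth=0
After op 4 (delete): buf='on' undo_depth=2 redo_depth=0

Answer: on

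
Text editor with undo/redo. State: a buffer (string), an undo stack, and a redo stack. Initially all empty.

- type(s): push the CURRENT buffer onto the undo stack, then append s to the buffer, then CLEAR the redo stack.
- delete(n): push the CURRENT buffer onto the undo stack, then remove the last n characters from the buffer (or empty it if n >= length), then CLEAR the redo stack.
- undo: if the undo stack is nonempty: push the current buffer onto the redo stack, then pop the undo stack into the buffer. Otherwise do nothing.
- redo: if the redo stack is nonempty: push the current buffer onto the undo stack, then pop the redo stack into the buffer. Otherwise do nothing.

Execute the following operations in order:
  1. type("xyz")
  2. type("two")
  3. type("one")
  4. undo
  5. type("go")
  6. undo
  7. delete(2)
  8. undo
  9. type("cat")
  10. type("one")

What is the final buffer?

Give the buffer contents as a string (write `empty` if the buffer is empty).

After op 1 (type): buf='xyz' undo_depth=1 redo_depth=0
After op 2 (type): buf='xyztwo' undo_depth=2 redo_depth=0
After op 3 (type): buf='xyztwoone' undo_depth=3 redo_depth=0
After op 4 (undo): buf='xyztwo' undo_depth=2 redo_depth=1
After op 5 (type): buf='xyztwogo' undo_depth=3 redo_depth=0
After op 6 (undo): buf='xyztwo' undo_depth=2 redo_depth=1
After op 7 (delete): buf='xyzt' undo_depth=3 redo_depth=0
After op 8 (undo): buf='xyztwo' undo_depth=2 redo_depth=1
After op 9 (type): buf='xyztwocat' undo_depth=3 redo_depth=0
After op 10 (type): buf='xyztwocatone' undo_depth=4 redo_depth=0

Answer: xyztwocatone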